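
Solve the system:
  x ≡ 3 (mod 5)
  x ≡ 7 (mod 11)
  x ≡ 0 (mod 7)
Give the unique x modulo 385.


Moduli 5, 11, 7 are pairwise coprime; by CRT there is a unique solution modulo M = 5 · 11 · 7 = 385.
Solve pairwise, accumulating the modulus:
  Start with x ≡ 3 (mod 5).
  Combine with x ≡ 7 (mod 11): since gcd(5, 11) = 1, we get a unique residue mod 55.
    Write x = 3 + 5·t and substitute into x ≡ 7 (mod 11): 5·t ≡ 7 − 3 = 4 (mod 11).
    The inverse of 5 mod 11 is 9 (since 5·9 = 45 = 4·11 + 1), so t ≡ 9·4 = 36 ≡ 3 (mod 11).
    Then x = 3 + 5·3 = 18, valid modulo lcm(5, 11) = 55: x ≡ 18 (mod 55).
  Combine with x ≡ 0 (mod 7): since gcd(55, 7) = 1, we get a unique residue mod 385.
    Write x = 18 + 55·t and substitute into x ≡ 0 (mod 7): 55·t ≡ 0 − 18 = -18 (mod 7).
    Reduce coefficients mod 7: 6·t ≡ 3 (mod 7).
    The inverse of 6 mod 7 is 6 (since 6·6 = 36 = 5·7 + 1), so t ≡ 6·3 = 18 ≡ 4 (mod 7).
    Then x = 18 + 55·4 = 238, valid modulo lcm(55, 7) = 385: x ≡ 238 (mod 385).
Verify: 238 mod 5 = 3 ✓, 238 mod 11 = 7 ✓, 238 mod 7 = 0 ✓.

x ≡ 238 (mod 385).


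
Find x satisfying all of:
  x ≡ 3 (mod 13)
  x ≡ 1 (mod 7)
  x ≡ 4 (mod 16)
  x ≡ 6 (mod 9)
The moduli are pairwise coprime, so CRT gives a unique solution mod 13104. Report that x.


Product of moduli M = 13 · 7 · 16 · 9 = 13104.
Merge one congruence at a time:
  Start: x ≡ 3 (mod 13).
  Combine with x ≡ 1 (mod 7); new modulus lcm = 91.
    Write x = 3 + 13·t and substitute into x ≡ 1 (mod 7): 13·t ≡ 1 − 3 = -2 (mod 7).
    Reduce coefficients mod 7: 6·t ≡ 5 (mod 7).
    The inverse of 6 mod 7 is 6 (since 6·6 = 36 = 5·7 + 1), so t ≡ 6·5 = 30 ≡ 2 (mod 7).
    Then x = 3 + 13·2 = 29, valid modulo lcm(13, 7) = 91: x ≡ 29 (mod 91).
  Combine with x ≡ 4 (mod 16); new modulus lcm = 1456.
    Write x = 29 + 91·t and substitute into x ≡ 4 (mod 16): 91·t ≡ 4 − 29 = -25 (mod 16).
    Reduce coefficients mod 16: 11·t ≡ 7 (mod 16).
    The inverse of 11 mod 16 is 3 (since 11·3 = 33 = 2·16 + 1), so t ≡ 3·7 = 21 ≡ 5 (mod 16).
    Then x = 29 + 91·5 = 484, valid modulo lcm(91, 16) = 1456: x ≡ 484 (mod 1456).
  Combine with x ≡ 6 (mod 9); new modulus lcm = 13104.
    Write x = 484 + 1456·t and substitute into x ≡ 6 (mod 9): 1456·t ≡ 6 − 484 = -478 (mod 9).
    Reduce coefficients mod 9: 7·t ≡ 8 (mod 9).
    The inverse of 7 mod 9 is 4 (since 7·4 = 28 = 3·9 + 1), so t ≡ 4·8 = 32 ≡ 5 (mod 9).
    Then x = 484 + 1456·5 = 7764, valid modulo lcm(1456, 9) = 13104: x ≡ 7764 (mod 13104).
Verify against each original: 7764 mod 13 = 3, 7764 mod 7 = 1, 7764 mod 16 = 4, 7764 mod 9 = 6.

x ≡ 7764 (mod 13104).


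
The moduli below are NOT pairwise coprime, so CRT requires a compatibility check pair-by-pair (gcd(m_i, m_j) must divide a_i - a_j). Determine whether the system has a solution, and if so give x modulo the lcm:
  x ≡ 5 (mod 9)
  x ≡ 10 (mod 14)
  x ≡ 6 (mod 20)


Moduli 9, 14, 20 are not pairwise coprime, so CRT works modulo lcm(m_i) when all pairwise compatibility conditions hold.
Pairwise compatibility: gcd(m_i, m_j) must divide a_i - a_j for every pair.
Merge one congruence at a time:
  Start: x ≡ 5 (mod 9).
  Combine with x ≡ 10 (mod 14): gcd(9, 14) = 1; 10 - 5 = 5, which IS divisible by 1, so compatible.
    Write x = 5 + 9·t and substitute into x ≡ 10 (mod 14): 9·t ≡ 10 − 5 = 5 (mod 14).
    The inverse of 9 mod 14 is 11 (since 9·11 = 99 = 7·14 + 1), so t ≡ 11·5 = 55 ≡ 13 (mod 14).
    Then x = 5 + 9·13 = 122, valid modulo lcm(9, 14) = 126: x ≡ 122 (mod 126).
  Combine with x ≡ 6 (mod 20): gcd(126, 20) = 2; 6 - 122 = -116, which IS divisible by 2, so compatible.
    Write x = 122 + 126·t and substitute into x ≡ 6 (mod 20): 126·t ≡ 6 − 122 = -116 (mod 20).
    Divide the congruence (and modulus) by g = 2: 63·t ≡ -58 (mod 10).
    Reduce coefficients mod 10: 3·t ≡ 2 (mod 10).
    The inverse of 3 mod 10 is 7 (since 3·7 = 21 = 2·10 + 1), so t ≡ 7·2 = 14 ≡ 4 (mod 10).
    Then x = 122 + 126·4 = 626, valid modulo lcm(126, 20) = 1260: x ≡ 626 (mod 1260).
Verify: 626 mod 9 = 5, 626 mod 14 = 10, 626 mod 20 = 6.

x ≡ 626 (mod 1260).


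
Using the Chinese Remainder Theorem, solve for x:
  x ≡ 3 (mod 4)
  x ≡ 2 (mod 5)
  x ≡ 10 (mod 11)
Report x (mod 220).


Moduli 4, 5, 11 are pairwise coprime; by CRT there is a unique solution modulo M = 4 · 5 · 11 = 220.
Solve pairwise, accumulating the modulus:
  Start with x ≡ 3 (mod 4).
  Combine with x ≡ 2 (mod 5): since gcd(4, 5) = 1, we get a unique residue mod 20.
    Write x = 3 + 4·t and substitute into x ≡ 2 (mod 5): 4·t ≡ 2 − 3 = -1 (mod 5).
    Reduce coefficients mod 5: 4·t ≡ 4 (mod 5).
    The inverse of 4 mod 5 is 4 (since 4·4 = 16 = 3·5 + 1), so t ≡ 4·4 = 16 ≡ 1 (mod 5).
    Then x = 3 + 4·1 = 7, valid modulo lcm(4, 5) = 20: x ≡ 7 (mod 20).
  Combine with x ≡ 10 (mod 11): since gcd(20, 11) = 1, we get a unique residue mod 220.
    Write x = 7 + 20·t and substitute into x ≡ 10 (mod 11): 20·t ≡ 10 − 7 = 3 (mod 11).
    Reduce coefficients mod 11: 9·t ≡ 3 (mod 11).
    The inverse of 9 mod 11 is 5 (since 9·5 = 45 = 4·11 + 1), so t ≡ 5·3 = 15 ≡ 4 (mod 11).
    Then x = 7 + 20·4 = 87, valid modulo lcm(20, 11) = 220: x ≡ 87 (mod 220).
Verify: 87 mod 4 = 3 ✓, 87 mod 5 = 2 ✓, 87 mod 11 = 10 ✓.

x ≡ 87 (mod 220).


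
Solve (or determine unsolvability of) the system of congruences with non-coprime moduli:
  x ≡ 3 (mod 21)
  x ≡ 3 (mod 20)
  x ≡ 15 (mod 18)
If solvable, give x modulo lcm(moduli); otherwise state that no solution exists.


Moduli 21, 20, 18 are not pairwise coprime, so CRT works modulo lcm(m_i) when all pairwise compatibility conditions hold.
Pairwise compatibility: gcd(m_i, m_j) must divide a_i - a_j for every pair.
Merge one congruence at a time:
  Start: x ≡ 3 (mod 21).
  Combine with x ≡ 3 (mod 20): gcd(21, 20) = 1; 3 - 3 = 0, which IS divisible by 1, so compatible.
    Write x = 3 + 21·t and substitute into x ≡ 3 (mod 20): 21·t ≡ 3 − 3 = 0 (mod 20).
    Reduce coefficients mod 20: 1·t ≡ 0 (mod 20).
    So t ≡ 0 (mod 20).
    Then x = 3 + 21·0 = 3, valid modulo lcm(21, 20) = 420: x ≡ 3 (mod 420).
  Combine with x ≡ 15 (mod 18): gcd(420, 18) = 6; 15 - 3 = 12, which IS divisible by 6, so compatible.
    Write x = 3 + 420·t and substitute into x ≡ 15 (mod 18): 420·t ≡ 15 − 3 = 12 (mod 18).
    Divide the congruence (and modulus) by g = 6: 70·t ≡ 2 (mod 3).
    Reduce coefficients mod 3: 1·t ≡ 2 (mod 3).
    So t ≡ 2 (mod 3).
    Then x = 3 + 420·2 = 843, valid modulo lcm(420, 18) = 1260: x ≡ 843 (mod 1260).
Verify: 843 mod 21 = 3, 843 mod 20 = 3, 843 mod 18 = 15.

x ≡ 843 (mod 1260).


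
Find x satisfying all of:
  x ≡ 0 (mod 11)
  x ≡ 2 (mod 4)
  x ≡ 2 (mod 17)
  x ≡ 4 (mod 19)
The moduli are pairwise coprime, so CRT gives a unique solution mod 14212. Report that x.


Product of moduli M = 11 · 4 · 17 · 19 = 14212.
Merge one congruence at a time:
  Start: x ≡ 0 (mod 11).
  Combine with x ≡ 2 (mod 4); new modulus lcm = 44.
    Write x = 0 + 11·t and substitute into x ≡ 2 (mod 4): 11·t ≡ 2 − 0 = 2 (mod 4).
    Reduce coefficients mod 4: 3·t ≡ 2 (mod 4).
    The inverse of 3 mod 4 is 3 (since 3·3 = 9 = 2·4 + 1), so t ≡ 3·2 = 6 ≡ 2 (mod 4).
    Then x = 0 + 11·2 = 22, valid modulo lcm(11, 4) = 44: x ≡ 22 (mod 44).
  Combine with x ≡ 2 (mod 17); new modulus lcm = 748.
    Write x = 22 + 44·t and substitute into x ≡ 2 (mod 17): 44·t ≡ 2 − 22 = -20 (mod 17).
    Reduce coefficients mod 17: 10·t ≡ 14 (mod 17).
    The inverse of 10 mod 17 is 12 (since 10·12 = 120 = 7·17 + 1), so t ≡ 12·14 = 168 ≡ 15 (mod 17).
    Then x = 22 + 44·15 = 682, valid modulo lcm(44, 17) = 748: x ≡ 682 (mod 748).
  Combine with x ≡ 4 (mod 19); new modulus lcm = 14212.
    Write x = 682 + 748·t and substitute into x ≡ 4 (mod 19): 748·t ≡ 4 − 682 = -678 (mod 19).
    Reduce coefficients mod 19: 7·t ≡ 6 (mod 19).
    The inverse of 7 mod 19 is 11 (since 7·11 = 77 = 4·19 + 1), so t ≡ 11·6 = 66 ≡ 9 (mod 19).
    Then x = 682 + 748·9 = 7414, valid modulo lcm(748, 19) = 14212: x ≡ 7414 (mod 14212).
Verify against each original: 7414 mod 11 = 0, 7414 mod 4 = 2, 7414 mod 17 = 2, 7414 mod 19 = 4.

x ≡ 7414 (mod 14212).


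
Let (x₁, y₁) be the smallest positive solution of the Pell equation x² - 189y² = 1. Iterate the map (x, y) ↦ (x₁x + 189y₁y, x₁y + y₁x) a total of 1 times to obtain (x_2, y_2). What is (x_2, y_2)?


Step 1: Find the fundamental solution (x₁, y₁) of x² - 189y² = 1.
  Expand √189 as a continued fraction. a₀ = ⌊√189⌋ = 13; iterate m_{k+1} = d_k·a_k − m_k, d_{k+1} = (189 − m_{k+1}²)/d_k, a_{k+1} = ⌊(a₀ + m_{k+1})/d_{k+1}⌋ (starting m₀ = 0, d₀ = 1), with convergents p_k = a_k·p_{k-1} + p_{k-2}, q_k = a_k·q_{k-1} + q_{k-2} (p₋₁ = 1, q₋₁ = 0):
  k = 0: a₀ = 13; p₀/q₀ = 13/1; p₀² − 189·q₀² = 169 − 189 = -20.
  k = 1: m = 13, d = 20, a = ⌊(13 + 13)/20⌋ = 1; p/q = (1·13 + 1)/(1·1 + 0) = 14/1; p² − 189·q² = 196 − 189 = 7.
  k = 2: m = 7, d = 7, a = ⌊(13 + 7)/7⌋ = 2; p/q = (2·14 + 13)/(2·1 + 1) = 41/3; p² − 189·q² = 1681 − 1701 = -20.
  k = 3: m = 7, d = 20, a = ⌊(13 + 7)/20⌋ = 1; p/q = (1·41 + 14)/(1·3 + 1) = 55/4; p² − 189·q² = 3025 − 3024 = 1.
  The first convergent with p² − 189·q² = 1 gives the fundamental solution (x₁, y₁) = (55, 4).
Step 2: Apply the recurrence (x_{n+1}, y_{n+1}) = (x₁x_n + 189y₁y_n, x₁y_n + y₁x_n) repeatedly.
  From (x_1, y_1) = (55, 4): x_2 = 55·55 + 189·4·4 = 6049; y_2 = 55·4 + 4·55 = 440.
Step 3: Verify x_2² - 189·y_2² = 36590401 - 36590400 = 1 (should be 1). ✓

(x_1, y_1) = (55, 4); (x_2, y_2) = (6049, 440).


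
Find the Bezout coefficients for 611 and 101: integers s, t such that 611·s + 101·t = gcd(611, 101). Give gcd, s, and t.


Euclidean algorithm on (611, 101) — divide until remainder is 0:
  611 = 6 · 101 + 5
  101 = 20 · 5 + 1
  5 = 5 · 1 + 0
gcd(611, 101) = 1.
Track Bezout coefficients alongside the remainders: start with r₀ = 611 = a·1 + b·0 (s = 1, t = 0) and r₁ = 101 = a·0 + b·1 (s = 0, t = 1); each new remainder r_{k+1} = r_{k-1} − q_k·r_k inherits s_{k+1} = s_{k-1} − q_k·s_k, t_{k+1} = t_{k-1} − q_k·t_k, so r_k = a·s_k + b·t_k at every step:
  q = 6: r = 5, s = 1 − 6·0 = 1, t = 0 − 6·1 = -6  (check: 611·1 + 101·(-6) = 5)
  q = 20: r = 1, s = 0 − 20·1 = -20, t = 1 − 20·(-6) = 121  (check: 611·(-20) + 101·121 = 1)
The row with r = 1 (the gcd) gives the Bezout coefficients s = -20, t = 121.
Result: 611 · (-20) + 101 · (121) = 1.

gcd(611, 101) = 1; s = -20, t = 121 (check: 611·(-20) + 101·121 = 1).


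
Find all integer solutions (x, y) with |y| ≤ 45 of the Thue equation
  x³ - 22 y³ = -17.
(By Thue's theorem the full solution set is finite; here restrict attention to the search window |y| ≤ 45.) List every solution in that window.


The equation is x³ - 22y³ = -17. For fixed y, x³ = 22·y³ − 17, so a solution requires the RHS to be a perfect cube.
Strategy: iterate y from -45 to 45, compute RHS = 22·y³ − 17, and check whether it is a (positive or negative) perfect cube.
Check small values of y:
  y = 0: RHS = -17 is not a perfect cube.
  y = 1: RHS = 5 is not a perfect cube.
  y = -1: RHS = -39 is not a perfect cube.
  y = 2: RHS = 159 is not a perfect cube.
  y = -2: RHS = -193 is not a perfect cube.
  y = 3: RHS = 577 is not a perfect cube.
  y = -3: RHS = -611 is not a perfect cube.
Continuing the search up to |y| = 45 finds no solutions either.
No (x, y) in the scanned range satisfies the equation.

No integer solutions with |y| ≤ 45.


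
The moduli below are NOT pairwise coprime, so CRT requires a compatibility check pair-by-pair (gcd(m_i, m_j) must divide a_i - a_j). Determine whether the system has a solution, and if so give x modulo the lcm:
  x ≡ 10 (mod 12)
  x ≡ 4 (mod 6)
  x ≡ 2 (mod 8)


Moduli 12, 6, 8 are not pairwise coprime, so CRT works modulo lcm(m_i) when all pairwise compatibility conditions hold.
Pairwise compatibility: gcd(m_i, m_j) must divide a_i - a_j for every pair.
Merge one congruence at a time:
  Start: x ≡ 10 (mod 12).
  Combine with x ≡ 4 (mod 6): gcd(12, 6) = 6; 4 - 10 = -6, which IS divisible by 6, so compatible.
    Write x = 10 + 12·t and substitute into x ≡ 4 (mod 6): 12·t ≡ 4 − 10 = -6 (mod 6).
    Divide the congruence (and modulus) by g = 6: 2·t ≡ -1 (mod 1).
    Modulo 1 every t works; take t = 0.
    Then x = 10 + 12·0 = 10, valid modulo lcm(12, 6) = 12: x ≡ 10 (mod 12).
  Combine with x ≡ 2 (mod 8): gcd(12, 8) = 4; 2 - 10 = -8, which IS divisible by 4, so compatible.
    Write x = 10 + 12·t and substitute into x ≡ 2 (mod 8): 12·t ≡ 2 − 10 = -8 (mod 8).
    Divide the congruence (and modulus) by g = 4: 3·t ≡ -2 (mod 2).
    Reduce coefficients mod 2: 1·t ≡ 0 (mod 2).
    So t ≡ 0 (mod 2).
    Then x = 10 + 12·0 = 10, valid modulo lcm(12, 8) = 24: x ≡ 10 (mod 24).
Verify: 10 mod 12 = 10, 10 mod 6 = 4, 10 mod 8 = 2.

x ≡ 10 (mod 24).


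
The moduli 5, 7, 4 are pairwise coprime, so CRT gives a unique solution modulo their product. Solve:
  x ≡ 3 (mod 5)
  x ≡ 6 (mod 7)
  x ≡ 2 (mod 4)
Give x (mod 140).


Moduli 5, 7, 4 are pairwise coprime; by CRT there is a unique solution modulo M = 5 · 7 · 4 = 140.
Solve pairwise, accumulating the modulus:
  Start with x ≡ 3 (mod 5).
  Combine with x ≡ 6 (mod 7): since gcd(5, 7) = 1, we get a unique residue mod 35.
    Write x = 3 + 5·t and substitute into x ≡ 6 (mod 7): 5·t ≡ 6 − 3 = 3 (mod 7).
    The inverse of 5 mod 7 is 3 (since 5·3 = 15 = 2·7 + 1), so t ≡ 3·3 = 9 ≡ 2 (mod 7).
    Then x = 3 + 5·2 = 13, valid modulo lcm(5, 7) = 35: x ≡ 13 (mod 35).
  Combine with x ≡ 2 (mod 4): since gcd(35, 4) = 1, we get a unique residue mod 140.
    Write x = 13 + 35·t and substitute into x ≡ 2 (mod 4): 35·t ≡ 2 − 13 = -11 (mod 4).
    Reduce coefficients mod 4: 3·t ≡ 1 (mod 4).
    The inverse of 3 mod 4 is 3 (since 3·3 = 9 = 2·4 + 1), so t ≡ 3·1 = 3 ≡ 3 (mod 4).
    Then x = 13 + 35·3 = 118, valid modulo lcm(35, 4) = 140: x ≡ 118 (mod 140).
Verify: 118 mod 5 = 3 ✓, 118 mod 7 = 6 ✓, 118 mod 4 = 2 ✓.

x ≡ 118 (mod 140).


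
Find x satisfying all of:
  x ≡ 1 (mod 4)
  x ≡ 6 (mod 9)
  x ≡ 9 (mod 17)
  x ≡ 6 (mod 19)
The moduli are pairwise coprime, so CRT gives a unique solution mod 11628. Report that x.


Product of moduli M = 4 · 9 · 17 · 19 = 11628.
Merge one congruence at a time:
  Start: x ≡ 1 (mod 4).
  Combine with x ≡ 6 (mod 9); new modulus lcm = 36.
    Write x = 1 + 4·t and substitute into x ≡ 6 (mod 9): 4·t ≡ 6 − 1 = 5 (mod 9).
    The inverse of 4 mod 9 is 7 (since 4·7 = 28 = 3·9 + 1), so t ≡ 7·5 = 35 ≡ 8 (mod 9).
    Then x = 1 + 4·8 = 33, valid modulo lcm(4, 9) = 36: x ≡ 33 (mod 36).
  Combine with x ≡ 9 (mod 17); new modulus lcm = 612.
    Write x = 33 + 36·t and substitute into x ≡ 9 (mod 17): 36·t ≡ 9 − 33 = -24 (mod 17).
    Reduce coefficients mod 17: 2·t ≡ 10 (mod 17).
    The inverse of 2 mod 17 is 9 (since 2·9 = 18 = 1·17 + 1), so t ≡ 9·10 = 90 ≡ 5 (mod 17).
    Then x = 33 + 36·5 = 213, valid modulo lcm(36, 17) = 612: x ≡ 213 (mod 612).
  Combine with x ≡ 6 (mod 19); new modulus lcm = 11628.
    Write x = 213 + 612·t and substitute into x ≡ 6 (mod 19): 612·t ≡ 6 − 213 = -207 (mod 19).
    Reduce coefficients mod 19: 4·t ≡ 2 (mod 19).
    The inverse of 4 mod 19 is 5 (since 4·5 = 20 = 1·19 + 1), so t ≡ 5·2 = 10 ≡ 10 (mod 19).
    Then x = 213 + 612·10 = 6333, valid modulo lcm(612, 19) = 11628: x ≡ 6333 (mod 11628).
Verify against each original: 6333 mod 4 = 1, 6333 mod 9 = 6, 6333 mod 17 = 9, 6333 mod 19 = 6.

x ≡ 6333 (mod 11628).


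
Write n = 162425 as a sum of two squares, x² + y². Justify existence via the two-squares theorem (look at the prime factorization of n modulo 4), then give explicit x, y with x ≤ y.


Step 1: Factor n = 162425 = 5^2 · 73 · 89.
Step 2: Check the mod-4 condition on each prime factor: 5 ≡ 1 (mod 4), exponent 2; 73 ≡ 1 (mod 4), exponent 1; 89 ≡ 1 (mod 4), exponent 1.
All primes ≡ 3 (mod 4) appear to even exponent (or don't appear), so by the two-squares theorem n IS expressible as a sum of two squares.
Step 3: Build a representation. Group n = k² · m with k = 5 and m = 73 · 89 = 6497 (a product of primes ≡ 1 (mod 4)); a representation of m scales to one of n via (k·x)² + (k·y)² = k²(x² + y²). Each prime p ≡ 1 (mod 4) is itself a sum of two squares; find a² by testing p − a² for a perfect square:
  73: 73 − 1² = 72, 73 − 2² = 69, 73 − 3² = 64 = 8² ⇒ 73 = 3² + 8².
  89: 89 − 1² = 88, 89 − 2² = 85, 89 − 3² = 80, 89 − 4² = 73, 89 − 5² = 64 = 8² ⇒ 89 = 5² + 8².
  Combine using the Brahmagupta–Fibonacci identity (a² + b²)(c² + d²) = (ac − bd)² + (ad + bc)² = (ac + bd)² + (ad − bc)²:
  73 · 89 = 6497: from (3² + 8²)(5² + 8²), take (3·5 − 8·8, 3·8 + 8·5) = (15 − 64, 24 + 40) = (-49, 64); dropping signs (only squares matter) gives (49, 64); check 49² + 64² = 2401 + 4096 = 6497 ✓.
  Scale by k = 5: (5·49, 5·64) = (245, 320).
Step 4: Order so x ≤ y and verify: 245² + 320² = 60025 + 102400 = 162425 = n. ✓

n = 162425 = 245² + 320² (one valid representation with x ≤ y).


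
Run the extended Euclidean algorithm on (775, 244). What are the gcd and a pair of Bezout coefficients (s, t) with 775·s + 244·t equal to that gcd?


Euclidean algorithm on (775, 244) — divide until remainder is 0:
  775 = 3 · 244 + 43
  244 = 5 · 43 + 29
  43 = 1 · 29 + 14
  29 = 2 · 14 + 1
  14 = 14 · 1 + 0
gcd(775, 244) = 1.
Track Bezout coefficients alongside the remainders: start with r₀ = 775 = a·1 + b·0 (s = 1, t = 0) and r₁ = 244 = a·0 + b·1 (s = 0, t = 1); each new remainder r_{k+1} = r_{k-1} − q_k·r_k inherits s_{k+1} = s_{k-1} − q_k·s_k, t_{k+1} = t_{k-1} − q_k·t_k, so r_k = a·s_k + b·t_k at every step:
  q = 3: r = 43, s = 1 − 3·0 = 1, t = 0 − 3·1 = -3  (check: 775·1 + 244·(-3) = 43)
  q = 5: r = 29, s = 0 − 5·1 = -5, t = 1 − 5·(-3) = 16  (check: 775·(-5) + 244·16 = 29)
  q = 1: r = 14, s = 1 − 1·(-5) = 6, t = -3 − 1·16 = -19  (check: 775·6 + 244·(-19) = 14)
  q = 2: r = 1, s = -5 − 2·6 = -17, t = 16 − 2·(-19) = 54  (check: 775·(-17) + 244·54 = 1)
The row with r = 1 (the gcd) gives the Bezout coefficients s = -17, t = 54.
Result: 775 · (-17) + 244 · (54) = 1.

gcd(775, 244) = 1; s = -17, t = 54 (check: 775·(-17) + 244·54 = 1).


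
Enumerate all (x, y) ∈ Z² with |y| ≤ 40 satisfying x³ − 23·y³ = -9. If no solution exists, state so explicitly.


The equation is x³ - 23y³ = -9. For fixed y, x³ = 23·y³ − 9, so a solution requires the RHS to be a perfect cube.
Strategy: iterate y from -40 to 40, compute RHS = 23·y³ − 9, and check whether it is a (positive or negative) perfect cube.
Check small values of y:
  y = 0: RHS = -9 is not a perfect cube.
  y = 1: RHS = 14 is not a perfect cube.
  y = -1: RHS = -32 is not a perfect cube.
  y = 2: RHS = 175 is not a perfect cube.
  y = -2: RHS = -193 is not a perfect cube.
  y = 3: RHS = 612 is not a perfect cube.
  y = -3: RHS = -630 is not a perfect cube.
Continuing the search up to |y| = 40 finds no solutions either.
No (x, y) in the scanned range satisfies the equation.

No integer solutions with |y| ≤ 40.


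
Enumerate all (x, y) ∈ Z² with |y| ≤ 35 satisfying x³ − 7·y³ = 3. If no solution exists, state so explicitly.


The equation is x³ - 7y³ = 3. For fixed y, x³ = 7·y³ + 3, so a solution requires the RHS to be a perfect cube.
Strategy: iterate y from -35 to 35, compute RHS = 7·y³ + 3, and check whether it is a (positive or negative) perfect cube.
Check small values of y:
  y = 0: RHS = 3 is not a perfect cube.
  y = 1: RHS = 10 is not a perfect cube.
  y = -1: RHS = -4 is not a perfect cube.
  y = 2: RHS = 59 is not a perfect cube.
  y = -2: RHS = -53 is not a perfect cube.
  y = 3: RHS = 192 is not a perfect cube.
  y = -3: RHS = -186 is not a perfect cube.
Continuing the search up to |y| = 35 finds no solutions either.
No (x, y) in the scanned range satisfies the equation.

No integer solutions with |y| ≤ 35.


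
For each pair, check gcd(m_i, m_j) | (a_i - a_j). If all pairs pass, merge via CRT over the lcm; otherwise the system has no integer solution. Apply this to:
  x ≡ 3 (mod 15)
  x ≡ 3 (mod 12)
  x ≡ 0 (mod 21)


Moduli 15, 12, 21 are not pairwise coprime, so CRT works modulo lcm(m_i) when all pairwise compatibility conditions hold.
Pairwise compatibility: gcd(m_i, m_j) must divide a_i - a_j for every pair.
Merge one congruence at a time:
  Start: x ≡ 3 (mod 15).
  Combine with x ≡ 3 (mod 12): gcd(15, 12) = 3; 3 - 3 = 0, which IS divisible by 3, so compatible.
    Write x = 3 + 15·t and substitute into x ≡ 3 (mod 12): 15·t ≡ 3 − 3 = 0 (mod 12).
    Divide the congruence (and modulus) by g = 3: 5·t ≡ 0 (mod 4).
    Reduce coefficients mod 4: 1·t ≡ 0 (mod 4).
    So t ≡ 0 (mod 4).
    Then x = 3 + 15·0 = 3, valid modulo lcm(15, 12) = 60: x ≡ 3 (mod 60).
  Combine with x ≡ 0 (mod 21): gcd(60, 21) = 3; 0 - 3 = -3, which IS divisible by 3, so compatible.
    Write x = 3 + 60·t and substitute into x ≡ 0 (mod 21): 60·t ≡ 0 − 3 = -3 (mod 21).
    Divide the congruence (and modulus) by g = 3: 20·t ≡ -1 (mod 7).
    Reduce coefficients mod 7: 6·t ≡ 6 (mod 7).
    The inverse of 6 mod 7 is 6 (since 6·6 = 36 = 5·7 + 1), so t ≡ 6·6 = 36 ≡ 1 (mod 7).
    Then x = 3 + 60·1 = 63, valid modulo lcm(60, 21) = 420: x ≡ 63 (mod 420).
Verify: 63 mod 15 = 3, 63 mod 12 = 3, 63 mod 21 = 0.

x ≡ 63 (mod 420).


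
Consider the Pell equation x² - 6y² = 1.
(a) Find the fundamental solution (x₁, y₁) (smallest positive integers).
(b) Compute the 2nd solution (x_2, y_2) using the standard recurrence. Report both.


Step 1: Find the fundamental solution (x₁, y₁) of x² - 6y² = 1.
  Expand √6 as a continued fraction. a₀ = ⌊√6⌋ = 2; iterate m_{k+1} = d_k·a_k − m_k, d_{k+1} = (6 − m_{k+1}²)/d_k, a_{k+1} = ⌊(a₀ + m_{k+1})/d_{k+1}⌋ (starting m₀ = 0, d₀ = 1), with convergents p_k = a_k·p_{k-1} + p_{k-2}, q_k = a_k·q_{k-1} + q_{k-2} (p₋₁ = 1, q₋₁ = 0):
  k = 0: a₀ = 2; p₀/q₀ = 2/1; p₀² − 6·q₀² = 4 − 6 = -2.
  k = 1: m = 2, d = 2, a = ⌊(2 + 2)/2⌋ = 2; p/q = (2·2 + 1)/(2·1 + 0) = 5/2; p² − 6·q² = 25 − 24 = 1.
  The first convergent with p² − 6·q² = 1 gives the fundamental solution (x₁, y₁) = (5, 2).
Step 2: Apply the recurrence (x_{n+1}, y_{n+1}) = (x₁x_n + 6y₁y_n, x₁y_n + y₁x_n) repeatedly.
  From (x_1, y_1) = (5, 2): x_2 = 5·5 + 6·2·2 = 49; y_2 = 5·2 + 2·5 = 20.
Step 3: Verify x_2² - 6·y_2² = 2401 - 2400 = 1 (should be 1). ✓

(x_1, y_1) = (5, 2); (x_2, y_2) = (49, 20).


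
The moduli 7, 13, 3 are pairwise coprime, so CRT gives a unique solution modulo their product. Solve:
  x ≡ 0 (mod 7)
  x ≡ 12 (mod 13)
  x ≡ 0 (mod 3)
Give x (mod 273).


Moduli 7, 13, 3 are pairwise coprime; by CRT there is a unique solution modulo M = 7 · 13 · 3 = 273.
Solve pairwise, accumulating the modulus:
  Start with x ≡ 0 (mod 7).
  Combine with x ≡ 12 (mod 13): since gcd(7, 13) = 1, we get a unique residue mod 91.
    Write x = 0 + 7·t and substitute into x ≡ 12 (mod 13): 7·t ≡ 12 − 0 = 12 (mod 13).
    The inverse of 7 mod 13 is 2 (since 7·2 = 14 = 1·13 + 1), so t ≡ 2·12 = 24 ≡ 11 (mod 13).
    Then x = 0 + 7·11 = 77, valid modulo lcm(7, 13) = 91: x ≡ 77 (mod 91).
  Combine with x ≡ 0 (mod 3): since gcd(91, 3) = 1, we get a unique residue mod 273.
    Write x = 77 + 91·t and substitute into x ≡ 0 (mod 3): 91·t ≡ 0 − 77 = -77 (mod 3).
    Reduce coefficients mod 3: 1·t ≡ 1 (mod 3).
    So t ≡ 1 (mod 3).
    Then x = 77 + 91·1 = 168, valid modulo lcm(91, 3) = 273: x ≡ 168 (mod 273).
Verify: 168 mod 7 = 0 ✓, 168 mod 13 = 12 ✓, 168 mod 3 = 0 ✓.

x ≡ 168 (mod 273).


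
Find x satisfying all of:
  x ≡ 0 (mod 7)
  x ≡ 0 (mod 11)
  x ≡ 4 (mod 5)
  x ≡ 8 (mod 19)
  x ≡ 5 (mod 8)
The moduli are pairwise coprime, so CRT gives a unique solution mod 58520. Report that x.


Product of moduli M = 7 · 11 · 5 · 19 · 8 = 58520.
Merge one congruence at a time:
  Start: x ≡ 0 (mod 7).
  Combine with x ≡ 0 (mod 11); new modulus lcm = 77.
    Write x = 0 + 7·t and substitute into x ≡ 0 (mod 11): 7·t ≡ 0 − 0 = 0 (mod 11).
    The inverse of 7 mod 11 is 8 (since 7·8 = 56 = 5·11 + 1), so t ≡ 8·0 = 0 ≡ 0 (mod 11).
    Then x = 0 + 7·0 = 0, valid modulo lcm(7, 11) = 77: x ≡ 0 (mod 77).
  Combine with x ≡ 4 (mod 5); new modulus lcm = 385.
    Write x = 0 + 77·t and substitute into x ≡ 4 (mod 5): 77·t ≡ 4 − 0 = 4 (mod 5).
    Reduce coefficients mod 5: 2·t ≡ 4 (mod 5).
    The inverse of 2 mod 5 is 3 (since 2·3 = 6 = 1·5 + 1), so t ≡ 3·4 = 12 ≡ 2 (mod 5).
    Then x = 0 + 77·2 = 154, valid modulo lcm(77, 5) = 385: x ≡ 154 (mod 385).
  Combine with x ≡ 8 (mod 19); new modulus lcm = 7315.
    Write x = 154 + 385·t and substitute into x ≡ 8 (mod 19): 385·t ≡ 8 − 154 = -146 (mod 19).
    Reduce coefficients mod 19: 5·t ≡ 6 (mod 19).
    The inverse of 5 mod 19 is 4 (since 5·4 = 20 = 1·19 + 1), so t ≡ 4·6 = 24 ≡ 5 (mod 19).
    Then x = 154 + 385·5 = 2079, valid modulo lcm(385, 19) = 7315: x ≡ 2079 (mod 7315).
  Combine with x ≡ 5 (mod 8); new modulus lcm = 58520.
    Write x = 2079 + 7315·t and substitute into x ≡ 5 (mod 8): 7315·t ≡ 5 − 2079 = -2074 (mod 8).
    Reduce coefficients mod 8: 3·t ≡ 6 (mod 8).
    The inverse of 3 mod 8 is 3 (since 3·3 = 9 = 1·8 + 1), so t ≡ 3·6 = 18 ≡ 2 (mod 8).
    Then x = 2079 + 7315·2 = 16709, valid modulo lcm(7315, 8) = 58520: x ≡ 16709 (mod 58520).
Verify against each original: 16709 mod 7 = 0, 16709 mod 11 = 0, 16709 mod 5 = 4, 16709 mod 19 = 8, 16709 mod 8 = 5.

x ≡ 16709 (mod 58520).


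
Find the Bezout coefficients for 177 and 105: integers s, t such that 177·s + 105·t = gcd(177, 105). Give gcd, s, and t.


Euclidean algorithm on (177, 105) — divide until remainder is 0:
  177 = 1 · 105 + 72
  105 = 1 · 72 + 33
  72 = 2 · 33 + 6
  33 = 5 · 6 + 3
  6 = 2 · 3 + 0
gcd(177, 105) = 3.
Track Bezout coefficients alongside the remainders: start with r₀ = 177 = a·1 + b·0 (s = 1, t = 0) and r₁ = 105 = a·0 + b·1 (s = 0, t = 1); each new remainder r_{k+1} = r_{k-1} − q_k·r_k inherits s_{k+1} = s_{k-1} − q_k·s_k, t_{k+1} = t_{k-1} − q_k·t_k, so r_k = a·s_k + b·t_k at every step:
  q = 1: r = 72, s = 1 − 1·0 = 1, t = 0 − 1·1 = -1  (check: 177·1 + 105·(-1) = 72)
  q = 1: r = 33, s = 0 − 1·1 = -1, t = 1 − 1·(-1) = 2  (check: 177·(-1) + 105·2 = 33)
  q = 2: r = 6, s = 1 − 2·(-1) = 3, t = -1 − 2·2 = -5  (check: 177·3 + 105·(-5) = 6)
  q = 5: r = 3, s = -1 − 5·3 = -16, t = 2 − 5·(-5) = 27  (check: 177·(-16) + 105·27 = 3)
The row with r = 3 (the gcd) gives the Bezout coefficients s = -16, t = 27.
Result: 177 · (-16) + 105 · (27) = 3.

gcd(177, 105) = 3; s = -16, t = 27 (check: 177·(-16) + 105·27 = 3).


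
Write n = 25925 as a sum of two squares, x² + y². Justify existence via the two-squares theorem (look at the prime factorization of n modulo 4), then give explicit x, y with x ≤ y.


Step 1: Factor n = 25925 = 5^2 · 17 · 61.
Step 2: Check the mod-4 condition on each prime factor: 5 ≡ 1 (mod 4), exponent 2; 17 ≡ 1 (mod 4), exponent 1; 61 ≡ 1 (mod 4), exponent 1.
All primes ≡ 3 (mod 4) appear to even exponent (or don't appear), so by the two-squares theorem n IS expressible as a sum of two squares.
Step 3: Build a representation. Group n = k² · m with k = 5 and m = 17 · 61 = 1037 (a product of primes ≡ 1 (mod 4)); a representation of m scales to one of n via (k·x)² + (k·y)² = k²(x² + y²). Each prime p ≡ 1 (mod 4) is itself a sum of two squares; find a² by testing p − a² for a perfect square:
  17: 17 − 1² = 16 = 4² ⇒ 17 = 1² + 4².
  61: 61 − 1² = 60, 61 − 2² = 57, 61 − 3² = 52, 61 − 4² = 45, 61 − 5² = 36 = 6² ⇒ 61 = 5² + 6².
  Combine using the Brahmagupta–Fibonacci identity (a² + b²)(c² + d²) = (ac − bd)² + (ad + bc)² = (ac + bd)² + (ad − bc)²:
  17 · 61 = 1037: from (1² + 4²)(5² + 6²), take (1·5 − 4·6, 1·6 + 4·5) = (5 − 24, 6 + 20) = (-19, 26); dropping signs (only squares matter) gives (19, 26); check 19² + 26² = 361 + 676 = 1037 ✓.
  Scale by k = 5: (5·19, 5·26) = (95, 130).
Step 4: Order so x ≤ y and verify: 95² + 130² = 9025 + 16900 = 25925 = n. ✓

n = 25925 = 95² + 130² (one valid representation with x ≤ y).


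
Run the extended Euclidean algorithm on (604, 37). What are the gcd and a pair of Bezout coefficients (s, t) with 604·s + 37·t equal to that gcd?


Euclidean algorithm on (604, 37) — divide until remainder is 0:
  604 = 16 · 37 + 12
  37 = 3 · 12 + 1
  12 = 12 · 1 + 0
gcd(604, 37) = 1.
Track Bezout coefficients alongside the remainders: start with r₀ = 604 = a·1 + b·0 (s = 1, t = 0) and r₁ = 37 = a·0 + b·1 (s = 0, t = 1); each new remainder r_{k+1} = r_{k-1} − q_k·r_k inherits s_{k+1} = s_{k-1} − q_k·s_k, t_{k+1} = t_{k-1} − q_k·t_k, so r_k = a·s_k + b·t_k at every step:
  q = 16: r = 12, s = 1 − 16·0 = 1, t = 0 − 16·1 = -16  (check: 604·1 + 37·(-16) = 12)
  q = 3: r = 1, s = 0 − 3·1 = -3, t = 1 − 3·(-16) = 49  (check: 604·(-3) + 37·49 = 1)
The row with r = 1 (the gcd) gives the Bezout coefficients s = -3, t = 49.
Result: 604 · (-3) + 37 · (49) = 1.

gcd(604, 37) = 1; s = -3, t = 49 (check: 604·(-3) + 37·49 = 1).


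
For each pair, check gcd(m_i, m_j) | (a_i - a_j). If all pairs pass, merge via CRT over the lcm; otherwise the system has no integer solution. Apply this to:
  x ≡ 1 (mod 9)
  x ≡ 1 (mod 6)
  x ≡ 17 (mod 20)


Moduli 9, 6, 20 are not pairwise coprime, so CRT works modulo lcm(m_i) when all pairwise compatibility conditions hold.
Pairwise compatibility: gcd(m_i, m_j) must divide a_i - a_j for every pair.
Merge one congruence at a time:
  Start: x ≡ 1 (mod 9).
  Combine with x ≡ 1 (mod 6): gcd(9, 6) = 3; 1 - 1 = 0, which IS divisible by 3, so compatible.
    Write x = 1 + 9·t and substitute into x ≡ 1 (mod 6): 9·t ≡ 1 − 1 = 0 (mod 6).
    Divide the congruence (and modulus) by g = 3: 3·t ≡ 0 (mod 2).
    Reduce coefficients mod 2: 1·t ≡ 0 (mod 2).
    So t ≡ 0 (mod 2).
    Then x = 1 + 9·0 = 1, valid modulo lcm(9, 6) = 18: x ≡ 1 (mod 18).
  Combine with x ≡ 17 (mod 20): gcd(18, 20) = 2; 17 - 1 = 16, which IS divisible by 2, so compatible.
    Write x = 1 + 18·t and substitute into x ≡ 17 (mod 20): 18·t ≡ 17 − 1 = 16 (mod 20).
    Divide the congruence (and modulus) by g = 2: 9·t ≡ 8 (mod 10).
    The inverse of 9 mod 10 is 9 (since 9·9 = 81 = 8·10 + 1), so t ≡ 9·8 = 72 ≡ 2 (mod 10).
    Then x = 1 + 18·2 = 37, valid modulo lcm(18, 20) = 180: x ≡ 37 (mod 180).
Verify: 37 mod 9 = 1, 37 mod 6 = 1, 37 mod 20 = 17.

x ≡ 37 (mod 180).


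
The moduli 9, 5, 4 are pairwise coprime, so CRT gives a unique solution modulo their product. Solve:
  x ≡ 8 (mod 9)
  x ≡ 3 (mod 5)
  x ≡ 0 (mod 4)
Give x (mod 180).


Moduli 9, 5, 4 are pairwise coprime; by CRT there is a unique solution modulo M = 9 · 5 · 4 = 180.
Solve pairwise, accumulating the modulus:
  Start with x ≡ 8 (mod 9).
  Combine with x ≡ 3 (mod 5): since gcd(9, 5) = 1, we get a unique residue mod 45.
    Write x = 8 + 9·t and substitute into x ≡ 3 (mod 5): 9·t ≡ 3 − 8 = -5 (mod 5).
    Reduce coefficients mod 5: 4·t ≡ 0 (mod 5).
    The inverse of 4 mod 5 is 4 (since 4·4 = 16 = 3·5 + 1), so t ≡ 4·0 = 0 ≡ 0 (mod 5).
    Then x = 8 + 9·0 = 8, valid modulo lcm(9, 5) = 45: x ≡ 8 (mod 45).
  Combine with x ≡ 0 (mod 4): since gcd(45, 4) = 1, we get a unique residue mod 180.
    Write x = 8 + 45·t and substitute into x ≡ 0 (mod 4): 45·t ≡ 0 − 8 = -8 (mod 4).
    Reduce coefficients mod 4: 1·t ≡ 0 (mod 4).
    So t ≡ 0 (mod 4).
    Then x = 8 + 45·0 = 8, valid modulo lcm(45, 4) = 180: x ≡ 8 (mod 180).
Verify: 8 mod 9 = 8 ✓, 8 mod 5 = 3 ✓, 8 mod 4 = 0 ✓.

x ≡ 8 (mod 180).


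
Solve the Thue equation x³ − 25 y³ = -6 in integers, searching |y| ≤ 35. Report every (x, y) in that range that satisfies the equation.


The equation is x³ - 25y³ = -6. For fixed y, x³ = 25·y³ − 6, so a solution requires the RHS to be a perfect cube.
Strategy: iterate y from -35 to 35, compute RHS = 25·y³ − 6, and check whether it is a (positive or negative) perfect cube.
Check small values of y:
  y = 0: RHS = -6 is not a perfect cube.
  y = 1: RHS = 19 is not a perfect cube.
  y = -1: RHS = -31 is not a perfect cube.
  y = 2: RHS = 194 is not a perfect cube.
  y = -2: RHS = -206 is not a perfect cube.
  y = 3: RHS = 669 is not a perfect cube.
  y = -3: RHS = -681 is not a perfect cube.
Continuing the search up to |y| = 35 finds no solutions either.
No (x, y) in the scanned range satisfies the equation.

No integer solutions with |y| ≤ 35.


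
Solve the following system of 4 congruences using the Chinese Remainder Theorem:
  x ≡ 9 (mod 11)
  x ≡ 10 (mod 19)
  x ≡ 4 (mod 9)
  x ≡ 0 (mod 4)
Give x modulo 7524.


Product of moduli M = 11 · 19 · 9 · 4 = 7524.
Merge one congruence at a time:
  Start: x ≡ 9 (mod 11).
  Combine with x ≡ 10 (mod 19); new modulus lcm = 209.
    Write x = 9 + 11·t and substitute into x ≡ 10 (mod 19): 11·t ≡ 10 − 9 = 1 (mod 19).
    The inverse of 11 mod 19 is 7 (since 11·7 = 77 = 4·19 + 1), so t ≡ 7·1 = 7 ≡ 7 (mod 19).
    Then x = 9 + 11·7 = 86, valid modulo lcm(11, 19) = 209: x ≡ 86 (mod 209).
  Combine with x ≡ 4 (mod 9); new modulus lcm = 1881.
    Write x = 86 + 209·t and substitute into x ≡ 4 (mod 9): 209·t ≡ 4 − 86 = -82 (mod 9).
    Reduce coefficients mod 9: 2·t ≡ 8 (mod 9).
    The inverse of 2 mod 9 is 5 (since 2·5 = 10 = 1·9 + 1), so t ≡ 5·8 = 40 ≡ 4 (mod 9).
    Then x = 86 + 209·4 = 922, valid modulo lcm(209, 9) = 1881: x ≡ 922 (mod 1881).
  Combine with x ≡ 0 (mod 4); new modulus lcm = 7524.
    Write x = 922 + 1881·t and substitute into x ≡ 0 (mod 4): 1881·t ≡ 0 − 922 = -922 (mod 4).
    Reduce coefficients mod 4: 1·t ≡ 2 (mod 4).
    So t ≡ 2 (mod 4).
    Then x = 922 + 1881·2 = 4684, valid modulo lcm(1881, 4) = 7524: x ≡ 4684 (mod 7524).
Verify against each original: 4684 mod 11 = 9, 4684 mod 19 = 10, 4684 mod 9 = 4, 4684 mod 4 = 0.

x ≡ 4684 (mod 7524).


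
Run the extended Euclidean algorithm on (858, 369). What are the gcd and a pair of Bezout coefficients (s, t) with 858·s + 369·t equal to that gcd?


Euclidean algorithm on (858, 369) — divide until remainder is 0:
  858 = 2 · 369 + 120
  369 = 3 · 120 + 9
  120 = 13 · 9 + 3
  9 = 3 · 3 + 0
gcd(858, 369) = 3.
Track Bezout coefficients alongside the remainders: start with r₀ = 858 = a·1 + b·0 (s = 1, t = 0) and r₁ = 369 = a·0 + b·1 (s = 0, t = 1); each new remainder r_{k+1} = r_{k-1} − q_k·r_k inherits s_{k+1} = s_{k-1} − q_k·s_k, t_{k+1} = t_{k-1} − q_k·t_k, so r_k = a·s_k + b·t_k at every step:
  q = 2: r = 120, s = 1 − 2·0 = 1, t = 0 − 2·1 = -2  (check: 858·1 + 369·(-2) = 120)
  q = 3: r = 9, s = 0 − 3·1 = -3, t = 1 − 3·(-2) = 7  (check: 858·(-3) + 369·7 = 9)
  q = 13: r = 3, s = 1 − 13·(-3) = 40, t = -2 − 13·7 = -93  (check: 858·40 + 369·(-93) = 3)
The row with r = 3 (the gcd) gives the Bezout coefficients s = 40, t = -93.
Result: 858 · (40) + 369 · (-93) = 3.

gcd(858, 369) = 3; s = 40, t = -93 (check: 858·40 + 369·(-93) = 3).


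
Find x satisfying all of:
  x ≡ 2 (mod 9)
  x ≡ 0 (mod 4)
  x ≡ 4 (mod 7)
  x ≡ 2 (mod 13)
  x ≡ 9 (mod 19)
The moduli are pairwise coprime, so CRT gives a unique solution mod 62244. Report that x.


Product of moduli M = 9 · 4 · 7 · 13 · 19 = 62244.
Merge one congruence at a time:
  Start: x ≡ 2 (mod 9).
  Combine with x ≡ 0 (mod 4); new modulus lcm = 36.
    Write x = 2 + 9·t and substitute into x ≡ 0 (mod 4): 9·t ≡ 0 − 2 = -2 (mod 4).
    Reduce coefficients mod 4: 1·t ≡ 2 (mod 4).
    So t ≡ 2 (mod 4).
    Then x = 2 + 9·2 = 20, valid modulo lcm(9, 4) = 36: x ≡ 20 (mod 36).
  Combine with x ≡ 4 (mod 7); new modulus lcm = 252.
    Write x = 20 + 36·t and substitute into x ≡ 4 (mod 7): 36·t ≡ 4 − 20 = -16 (mod 7).
    Reduce coefficients mod 7: 1·t ≡ 5 (mod 7).
    So t ≡ 5 (mod 7).
    Then x = 20 + 36·5 = 200, valid modulo lcm(36, 7) = 252: x ≡ 200 (mod 252).
  Combine with x ≡ 2 (mod 13); new modulus lcm = 3276.
    Write x = 200 + 252·t and substitute into x ≡ 2 (mod 13): 252·t ≡ 2 − 200 = -198 (mod 13).
    Reduce coefficients mod 13: 5·t ≡ 10 (mod 13).
    The inverse of 5 mod 13 is 8 (since 5·8 = 40 = 3·13 + 1), so t ≡ 8·10 = 80 ≡ 2 (mod 13).
    Then x = 200 + 252·2 = 704, valid modulo lcm(252, 13) = 3276: x ≡ 704 (mod 3276).
  Combine with x ≡ 9 (mod 19); new modulus lcm = 62244.
    Write x = 704 + 3276·t and substitute into x ≡ 9 (mod 19): 3276·t ≡ 9 − 704 = -695 (mod 19).
    Reduce coefficients mod 19: 8·t ≡ 8 (mod 19).
    The inverse of 8 mod 19 is 12 (since 8·12 = 96 = 5·19 + 1), so t ≡ 12·8 = 96 ≡ 1 (mod 19).
    Then x = 704 + 3276·1 = 3980, valid modulo lcm(3276, 19) = 62244: x ≡ 3980 (mod 62244).
Verify against each original: 3980 mod 9 = 2, 3980 mod 4 = 0, 3980 mod 7 = 4, 3980 mod 13 = 2, 3980 mod 19 = 9.

x ≡ 3980 (mod 62244).


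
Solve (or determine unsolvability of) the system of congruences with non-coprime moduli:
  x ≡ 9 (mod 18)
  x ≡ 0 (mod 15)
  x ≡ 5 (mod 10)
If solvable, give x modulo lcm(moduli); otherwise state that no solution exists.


Moduli 18, 15, 10 are not pairwise coprime, so CRT works modulo lcm(m_i) when all pairwise compatibility conditions hold.
Pairwise compatibility: gcd(m_i, m_j) must divide a_i - a_j for every pair.
Merge one congruence at a time:
  Start: x ≡ 9 (mod 18).
  Combine with x ≡ 0 (mod 15): gcd(18, 15) = 3; 0 - 9 = -9, which IS divisible by 3, so compatible.
    Write x = 9 + 18·t and substitute into x ≡ 0 (mod 15): 18·t ≡ 0 − 9 = -9 (mod 15).
    Divide the congruence (and modulus) by g = 3: 6·t ≡ -3 (mod 5).
    Reduce coefficients mod 5: 1·t ≡ 2 (mod 5).
    So t ≡ 2 (mod 5).
    Then x = 9 + 18·2 = 45, valid modulo lcm(18, 15) = 90: x ≡ 45 (mod 90).
  Combine with x ≡ 5 (mod 10): gcd(90, 10) = 10; 5 - 45 = -40, which IS divisible by 10, so compatible.
    Write x = 45 + 90·t and substitute into x ≡ 5 (mod 10): 90·t ≡ 5 − 45 = -40 (mod 10).
    Divide the congruence (and modulus) by g = 10: 9·t ≡ -4 (mod 1).
    Modulo 1 every t works; take t = 0.
    Then x = 45 + 90·0 = 45, valid modulo lcm(90, 10) = 90: x ≡ 45 (mod 90).
Verify: 45 mod 18 = 9, 45 mod 15 = 0, 45 mod 10 = 5.

x ≡ 45 (mod 90).


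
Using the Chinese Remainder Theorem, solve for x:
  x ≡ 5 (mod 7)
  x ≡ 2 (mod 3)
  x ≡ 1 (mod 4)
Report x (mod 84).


Moduli 7, 3, 4 are pairwise coprime; by CRT there is a unique solution modulo M = 7 · 3 · 4 = 84.
Solve pairwise, accumulating the modulus:
  Start with x ≡ 5 (mod 7).
  Combine with x ≡ 2 (mod 3): since gcd(7, 3) = 1, we get a unique residue mod 21.
    Write x = 5 + 7·t and substitute into x ≡ 2 (mod 3): 7·t ≡ 2 − 5 = -3 (mod 3).
    Reduce coefficients mod 3: 1·t ≡ 0 (mod 3).
    So t ≡ 0 (mod 3).
    Then x = 5 + 7·0 = 5, valid modulo lcm(7, 3) = 21: x ≡ 5 (mod 21).
  Combine with x ≡ 1 (mod 4): since gcd(21, 4) = 1, we get a unique residue mod 84.
    Write x = 5 + 21·t and substitute into x ≡ 1 (mod 4): 21·t ≡ 1 − 5 = -4 (mod 4).
    Reduce coefficients mod 4: 1·t ≡ 0 (mod 4).
    So t ≡ 0 (mod 4).
    Then x = 5 + 21·0 = 5, valid modulo lcm(21, 4) = 84: x ≡ 5 (mod 84).
Verify: 5 mod 7 = 5 ✓, 5 mod 3 = 2 ✓, 5 mod 4 = 1 ✓.

x ≡ 5 (mod 84).


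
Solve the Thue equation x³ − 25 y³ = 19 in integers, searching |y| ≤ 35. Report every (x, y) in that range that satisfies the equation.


The equation is x³ - 25y³ = 19. For fixed y, x³ = 25·y³ + 19, so a solution requires the RHS to be a perfect cube.
Strategy: iterate y from -35 to 35, compute RHS = 25·y³ + 19, and check whether it is a (positive or negative) perfect cube.
Check small values of y:
  y = 0: RHS = 19 is not a perfect cube.
  y = 1: RHS = 44 is not a perfect cube.
  y = -1: RHS = -6 is not a perfect cube.
  y = 2: RHS = 219 is not a perfect cube.
  y = -2: RHS = -181 is not a perfect cube.
  y = 3: RHS = 694 is not a perfect cube.
  y = -3: RHS = -656 is not a perfect cube.
Continuing the search up to |y| = 35 finds no solutions either.
No (x, y) in the scanned range satisfies the equation.

No integer solutions with |y| ≤ 35.
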